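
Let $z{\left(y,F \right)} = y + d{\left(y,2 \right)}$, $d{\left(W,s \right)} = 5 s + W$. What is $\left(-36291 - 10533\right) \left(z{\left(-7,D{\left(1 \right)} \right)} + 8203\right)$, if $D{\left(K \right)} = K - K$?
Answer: $-383909976$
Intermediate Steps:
$d{\left(W,s \right)} = W + 5 s$
$D{\left(K \right)} = 0$
$z{\left(y,F \right)} = 10 + 2 y$ ($z{\left(y,F \right)} = y + \left(y + 5 \cdot 2\right) = y + \left(y + 10\right) = y + \left(10 + y\right) = 10 + 2 y$)
$\left(-36291 - 10533\right) \left(z{\left(-7,D{\left(1 \right)} \right)} + 8203\right) = \left(-36291 - 10533\right) \left(\left(10 + 2 \left(-7\right)\right) + 8203\right) = \left(-36291 - 10533\right) \left(\left(10 - 14\right) + 8203\right) = \left(-36291 - 10533\right) \left(-4 + 8203\right) = \left(-36291 - 10533\right) 8199 = \left(-46824\right) 8199 = -383909976$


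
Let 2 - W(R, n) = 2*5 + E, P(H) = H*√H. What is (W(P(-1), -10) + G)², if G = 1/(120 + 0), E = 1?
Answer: 1164241/14400 ≈ 80.850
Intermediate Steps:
G = 1/120 ≈ 0.0083333
P(H) = H^(3/2)
W(R, n) = -9 (W(R, n) = 2 - (2*5 + 1) = 2 - (10 + 1) = 2 - 1*11 = 2 - 11 = -9)
(W(P(-1), -10) + G)² = (-9 + 1/120)² = (-1079/120)² = 1164241/14400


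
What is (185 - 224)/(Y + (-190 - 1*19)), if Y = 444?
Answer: -39/235 ≈ -0.16596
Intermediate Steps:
(185 - 224)/(Y + (-190 - 1*19)) = (185 - 224)/(444 + (-190 - 1*19)) = -39/(444 + (-190 - 19)) = -39/(444 - 209) = -39/235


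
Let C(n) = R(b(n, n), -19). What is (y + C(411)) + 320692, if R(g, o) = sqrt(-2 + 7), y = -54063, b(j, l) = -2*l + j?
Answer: 266629 + sqrt(5) ≈ 2.6663e+5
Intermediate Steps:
b(j, l) = j - 2*l
R(g, o) = sqrt(5)
C(n) = sqrt(5)
(y + C(411)) + 320692 = (-54063 + sqrt(5)) + 320692 = 266629 + sqrt(5)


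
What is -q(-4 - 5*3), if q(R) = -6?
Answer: 6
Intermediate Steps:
-q(-4 - 5*3) = -1*(-6) = 6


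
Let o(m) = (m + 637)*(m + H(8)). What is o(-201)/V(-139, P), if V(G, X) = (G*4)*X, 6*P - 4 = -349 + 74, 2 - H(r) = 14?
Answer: -139302/37669 ≈ -3.6981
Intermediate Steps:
H(r) = -12 (H(r) = 2 - 1*14 = 2 - 14 = -12)
P = -271/6 (P = 2/3 + (-349 + 74)/6 = 2/3 + (1/6)*(-275) = 2/3 - 275/6 = -271/6 ≈ -45.167)
V(G, X) = 4*G*X (V(G, X) = (4*G)*X = 4*G*X)
o(m) = (-12 + m)*(637 + m) (o(m) = (m + 637)*(m - 12) = (637 + m)*(-12 + m) = (-12 + m)*(637 + m))
o(-201)/V(-139, P) = (-7644 + (-201)**2 + 625*(-201))/((4*(-139)*(-271/6))) = (-7644 + 40401 - 125625)/(75338/3) = -92868*3/75338 = -139302/37669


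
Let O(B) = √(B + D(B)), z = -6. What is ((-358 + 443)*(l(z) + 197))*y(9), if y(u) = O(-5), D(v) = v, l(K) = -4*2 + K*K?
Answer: 19125*I*√10 ≈ 60479.0*I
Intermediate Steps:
l(K) = -8 + K²
O(B) = √2*√B (O(B) = √(B + B) = √(2*B) = √2*√B)
y(u) = I*√10 (y(u) = √2*√(-5) = √2*(I*√5) = I*√10)
((-358 + 443)*(l(z) + 197))*y(9) = ((-358 + 443)*((-8 + (-6)²) + 197))*(I*√10) = (85*((-8 + 36) + 197))*(I*√10) = (85*(28 + 197))*(I*√10) = (85*225)*(I*√10) = 19125*(I*√10) = 19125*I*√10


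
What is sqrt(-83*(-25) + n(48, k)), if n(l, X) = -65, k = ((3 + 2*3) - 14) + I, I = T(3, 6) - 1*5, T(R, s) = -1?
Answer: sqrt(2010) ≈ 44.833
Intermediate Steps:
I = -6 (I = -1 - 1*5 = -1 - 5 = -6)
k = -11 (k = ((3 + 2*3) - 14) - 6 = ((3 + 6) - 14) - 6 = (9 - 14) - 6 = -5 - 6 = -11)
sqrt(-83*(-25) + n(48, k)) = sqrt(-83*(-25) - 65) = sqrt(2075 - 65) = sqrt(2010)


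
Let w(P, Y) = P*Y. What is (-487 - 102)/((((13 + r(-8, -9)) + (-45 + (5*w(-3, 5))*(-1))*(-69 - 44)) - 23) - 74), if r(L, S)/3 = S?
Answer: 589/3501 ≈ 0.16824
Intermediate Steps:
r(L, S) = 3*S
(-487 - 102)/((((13 + r(-8, -9)) + (-45 + (5*w(-3, 5))*(-1))*(-69 - 44)) - 23) - 74) = (-487 - 102)/((((13 + 3*(-9)) + (-45 + (5*(-3*5))*(-1))*(-69 - 44)) - 23) - 74) = -589/((((13 - 27) + (-45 + (5*(-15))*(-1))*(-113)) - 23) - 74) = -589/(((-14 + (-45 - 75*(-1))*(-113)) - 23) - 74) = -589/(((-14 + (-45 + 75)*(-113)) - 23) - 74) = -589/(((-14 + 30*(-113)) - 23) - 74) = -589/(((-14 - 3390) - 23) - 74) = -589/((-3404 - 23) - 74) = -589/(-3427 - 74) = -589/(-3501) = -589*(-1/3501) = 589/3501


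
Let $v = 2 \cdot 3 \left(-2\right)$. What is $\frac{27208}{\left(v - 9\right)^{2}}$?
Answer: $\frac{27208}{441} \approx 61.696$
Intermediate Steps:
$v = -12$ ($v = 6 \left(-2\right) = -12$)
$\frac{27208}{\left(v - 9\right)^{2}} = \frac{27208}{\left(-12 - 9\right)^{2}} = \frac{27208}{\left(-21\right)^{2}} = \frac{27208}{441}$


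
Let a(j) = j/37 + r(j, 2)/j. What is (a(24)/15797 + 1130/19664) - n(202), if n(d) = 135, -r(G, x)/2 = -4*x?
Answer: -2326419674113/17240087544 ≈ -134.94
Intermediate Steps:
r(G, x) = 8*x (r(G, x) = -(-8)*x = 8*x)
a(j) = 16/j + j/37 (a(j) = j/37 + (8*2)/j = j*(1/37) + 16/j = j/37 + 16/j = 16/j + j/37)
(a(24)/15797 + 1130/19664) - n(202) = ((16/24 + (1/37)*24)/15797 + 1130/19664) - 1*135 = ((16*(1/24) + 24/37)*(1/15797) + 1130*(1/19664)) - 135 = ((2/3 + 24/37)*(1/15797) + 565/9832) - 135 = ((146/111)*(1/15797) + 565/9832) - 135 = (146/1753467 + 565/9832) - 135 = 992144327/17240087544 - 135 = -2326419674113/17240087544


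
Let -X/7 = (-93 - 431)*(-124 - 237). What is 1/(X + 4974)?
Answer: -1/1319174 ≈ -7.5805e-7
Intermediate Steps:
X = -1324148 (X = -7*(-93 - 431)*(-124 - 237) = -(-3668)*(-361) = -7*189164 = -1324148)
1/(X + 4974) = 1/(-1324148 + 4974) = 1/(-1319174) = -1/1319174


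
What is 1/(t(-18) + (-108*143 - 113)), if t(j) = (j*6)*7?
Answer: -1/16313 ≈ -6.1301e-5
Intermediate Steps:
t(j) = 42*j (t(j) = (6*j)*7 = 42*j)
1/(t(-18) + (-108*143 - 113)) = 1/(42*(-18) + (-108*143 - 113)) = 1/(-756 + (-15444 - 113)) = 1/(-756 - 15557) = 1/(-16313) = -1/16313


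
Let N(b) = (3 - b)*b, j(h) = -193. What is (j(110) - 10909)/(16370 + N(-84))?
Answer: -5551/4531 ≈ -1.2251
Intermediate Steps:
N(b) = b*(3 - b)
(j(110) - 10909)/(16370 + N(-84)) = (-193 - 10909)/(16370 - 84*(3 - 1*(-84))) = -11102/(16370 - 84*(3 + 84)) = -11102/(16370 - 84*87) = -11102/(16370 - 7308) = -11102/9062 = -11102*1/9062 = -5551/4531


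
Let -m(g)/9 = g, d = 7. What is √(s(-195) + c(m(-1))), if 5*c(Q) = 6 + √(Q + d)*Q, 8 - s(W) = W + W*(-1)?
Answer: √410/5 ≈ 4.0497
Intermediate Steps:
s(W) = 8 (s(W) = 8 - (W + W*(-1)) = 8 - (W - W) = 8 - 1*0 = 8 + 0 = 8)
m(g) = -9*g
c(Q) = 6/5 + Q*√(7 + Q)/5 (c(Q) = (6 + √(Q + 7)*Q)/5 = (6 + √(7 + Q)*Q)/5 = (6 + Q*√(7 + Q))/5 = 6/5 + Q*√(7 + Q)/5)
√(s(-195) + c(m(-1))) = √(8 + (6/5 + (-9*(-1))*√(7 - 9*(-1))/5)) = √(8 + (6/5 + (⅕)*9*√(7 + 9))) = √(8 + (6/5 + (⅕)*9*√16)) = √(8 + (6/5 + (⅕)*9*4)) = √(8 + (6/5 + 36/5)) = √(8 + 42/5) = √(82/5) = √410/5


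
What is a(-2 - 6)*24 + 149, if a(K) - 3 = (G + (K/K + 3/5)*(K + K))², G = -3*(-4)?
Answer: 116501/25 ≈ 4660.0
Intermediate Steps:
G = 12
a(K) = 3 + (12 + 16*K/5)² (a(K) = 3 + (12 + (K/K + 3/5)*(K + K))² = 3 + (12 + (1 + 3*(⅕))*(2*K))² = 3 + (12 + (1 + ⅗)*(2*K))² = 3 + (12 + 8*(2*K)/5)² = 3 + (12 + 16*K/5)²)
a(-2 - 6)*24 + 149 = (3 + 16*(15 + 4*(-2 - 6))²/25)*24 + 149 = (3 + 16*(15 + 4*(-8))²/25)*24 + 149 = (3 + 16*(15 - 32)²/25)*24 + 149 = (3 + (16/25)*(-17)²)*24 + 149 = (3 + (16/25)*289)*24 + 149 = (3 + 4624/25)*24 + 149 = (4699/25)*24 + 149 = 112776/25 + 149 = 116501/25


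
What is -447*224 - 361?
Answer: -100489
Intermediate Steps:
-447*224 - 361 = -100128 - 361 = -100489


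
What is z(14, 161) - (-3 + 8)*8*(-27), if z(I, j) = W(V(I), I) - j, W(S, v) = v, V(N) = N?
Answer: 933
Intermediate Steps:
z(I, j) = I - j
z(14, 161) - (-3 + 8)*8*(-27) = (14 - 1*161) - (-3 + 8)*8*(-27) = (14 - 161) - 5*8*(-27) = -147 - 40*(-27) = -147 - 1*(-1080) = -147 + 1080 = 933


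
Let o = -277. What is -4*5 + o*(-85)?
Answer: 23525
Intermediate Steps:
-4*5 + o*(-85) = -4*5 - 277*(-85) = -20 + 23545 = 23525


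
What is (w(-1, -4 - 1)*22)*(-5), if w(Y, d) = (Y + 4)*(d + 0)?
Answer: 1650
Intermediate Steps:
w(Y, d) = d*(4 + Y) (w(Y, d) = (4 + Y)*d = d*(4 + Y))
(w(-1, -4 - 1)*22)*(-5) = (((-4 - 1)*(4 - 1))*22)*(-5) = (-5*3*22)*(-5) = -15*22*(-5) = -330*(-5) = 1650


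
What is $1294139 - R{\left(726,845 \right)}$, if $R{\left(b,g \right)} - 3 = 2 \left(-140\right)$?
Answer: $1294416$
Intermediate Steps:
$R{\left(b,g \right)} = -277$ ($R{\left(b,g \right)} = 3 + 2 \left(-140\right) = 3 - 280 = -277$)
$1294139 - R{\left(726,845 \right)} = 1294139 - -277 = 1294139 + 277 = 1294416$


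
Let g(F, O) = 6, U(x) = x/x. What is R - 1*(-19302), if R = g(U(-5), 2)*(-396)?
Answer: 16926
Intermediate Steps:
U(x) = 1
R = -2376 (R = 6*(-396) = -2376)
R - 1*(-19302) = -2376 - 1*(-19302) = -2376 + 19302 = 16926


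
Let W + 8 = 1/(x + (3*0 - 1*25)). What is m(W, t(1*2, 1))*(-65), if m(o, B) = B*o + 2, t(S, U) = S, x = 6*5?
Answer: 884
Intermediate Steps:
x = 30
W = -39/5 (W = -8 + 1/(30 + (3*0 - 1*25)) = -8 + 1/(30 + (0 - 25)) = -8 + 1/(30 - 25) = -8 + 1/5 = -39/5 ≈ -7.8000)
m(o, B) = 2 + B*o
m(W, t(1*2, 1))*(-65) = (2 + (1*2)*(-39/5))*(-65) = (2 + 2*(-39/5))*(-65) = (2 - 78/5)*(-65) = -68/5*(-65) = 884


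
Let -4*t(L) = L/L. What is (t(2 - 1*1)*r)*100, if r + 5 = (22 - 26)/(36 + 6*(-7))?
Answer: 325/3 ≈ 108.33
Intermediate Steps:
t(L) = -¼ (t(L) = -L/(4*L) = -¼*1 = -¼)
r = -13/3 (r = -5 + (22 - 26)/(36 + 6*(-7)) = -5 - 4/(36 - 42) = -5 - 4/(-6) = -5 - 4*(-⅙) = -5 + ⅔ = -13/3 ≈ -4.3333)
(t(2 - 1*1)*r)*100 = -¼*(-13/3)*100 = (13/12)*100 = 325/3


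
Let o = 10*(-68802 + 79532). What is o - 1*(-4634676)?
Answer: 4741976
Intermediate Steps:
o = 107300 (o = 10*10730 = 107300)
o - 1*(-4634676) = 107300 - 1*(-4634676) = 107300 + 4634676 = 4741976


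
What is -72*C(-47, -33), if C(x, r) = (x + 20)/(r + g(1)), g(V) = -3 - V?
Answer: -1944/37 ≈ -52.541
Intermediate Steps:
C(x, r) = (20 + x)/(-4 + r) (C(x, r) = (x + 20)/(r + (-3 - 1*1)) = (20 + x)/(r + (-3 - 1)) = (20 + x)/(r - 4) = (20 + x)/(-4 + r))
-72*C(-47, -33) = -72*(20 - 47)/(-4 - 33) = -72*(-27)/(-37) = -(-72)*(-27)/37 = -72*27/37 = -1944/37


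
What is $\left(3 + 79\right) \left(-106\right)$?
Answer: $-8692$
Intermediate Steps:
$\left(3 + 79\right) \left(-106\right) = 82 \left(-106\right) = -8692$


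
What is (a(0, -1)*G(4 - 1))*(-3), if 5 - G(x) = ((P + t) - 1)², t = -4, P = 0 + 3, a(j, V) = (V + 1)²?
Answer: 0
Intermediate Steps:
a(j, V) = (1 + V)²
P = 3
G(x) = 1 (G(x) = 5 - ((3 - 4) - 1)² = 5 - (-1 - 1)² = 5 - 1*(-2)² = 5 - 1*4 = 5 - 4 = 1)
(a(0, -1)*G(4 - 1))*(-3) = ((1 - 1)²*1)*(-3) = (0²*1)*(-3) = (0*1)*(-3) = 0*(-3) = 0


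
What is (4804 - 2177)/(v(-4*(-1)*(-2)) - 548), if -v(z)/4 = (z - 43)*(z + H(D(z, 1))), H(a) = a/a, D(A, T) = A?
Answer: -2627/1976 ≈ -1.3295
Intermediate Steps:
H(a) = 1
v(z) = -4*(1 + z)*(-43 + z) (v(z) = -4*(z - 43)*(z + 1) = -4*(-43 + z)*(1 + z) = -4*(1 + z)*(-43 + z))
(4804 - 2177)/(v(-4*(-1)*(-2)) - 548) = (4804 - 2177)/((172 - 4*(-4*(-1)*(-2))² + 168*(-4*(-1)*(-2))) - 548) = 2627/((172 - 4*(4*(-2))² + 168*(4*(-2))) - 548) = 2627/((172 - 4*(-8)² + 168*(-8)) - 548) = 2627/((172 - 4*64 - 1344) - 548) = 2627/((172 - 256 - 1344) - 548) = 2627/(-1428 - 548) = 2627/(-1976) = 2627*(-1/1976) = -2627/1976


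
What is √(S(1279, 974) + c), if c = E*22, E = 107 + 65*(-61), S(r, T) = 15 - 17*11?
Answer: 2*I*√21262 ≈ 291.63*I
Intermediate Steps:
S(r, T) = -172 (S(r, T) = 15 - 187 = -172)
E = -3858 (E = 107 - 3965 = -3858)
c = -84876 (c = -3858*22 = -84876)
√(S(1279, 974) + c) = √(-172 - 84876) = √(-85048) = 2*I*√21262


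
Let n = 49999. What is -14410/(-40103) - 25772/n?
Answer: -313048926/2005109897 ≈ -0.15613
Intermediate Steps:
-14410/(-40103) - 25772/n = -14410/(-40103) - 25772/49999 = -14410*(-1/40103) - 25772*1/49999 = 14410/40103 - 25772/49999 = -313048926/2005109897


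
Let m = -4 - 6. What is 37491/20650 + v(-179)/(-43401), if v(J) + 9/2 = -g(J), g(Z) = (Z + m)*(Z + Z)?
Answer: 504076686/149371775 ≈ 3.3746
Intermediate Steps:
m = -10
g(Z) = 2*Z*(-10 + Z) (g(Z) = (Z - 10)*(Z + Z) = (-10 + Z)*(2*Z) = 2*Z*(-10 + Z))
v(J) = -9/2 - 2*J*(-10 + J)
37491/20650 + v(-179)/(-43401) = 37491/20650 + (-9/2 - 2*(-179)*(-10 - 179))/(-43401) = 37491*(1/20650) + (-9/2 - 2*(-179)*(-189))*(-1/43401) = 37491/20650 + (-9/2 - 67662)*(-1/43401) = 37491/20650 - 135333/2*(-1/43401) = 37491/20650 + 45111/28934 = 504076686/149371775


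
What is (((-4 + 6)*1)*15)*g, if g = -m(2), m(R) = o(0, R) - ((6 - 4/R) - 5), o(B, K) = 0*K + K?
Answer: -90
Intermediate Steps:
o(B, K) = K (o(B, K) = 0 + K = K)
m(R) = -1 + R + 4/R (m(R) = R - ((6 - 4/R) - 5) = R - (1 - 4/R) = R + (-1 + 4/R) = -1 + R + 4/R)
g = -3 (g = -(-1 + 2 + 4/2) = -(-1 + 2 + 4*(½)) = -(-1 + 2 + 2) = -1*3 = -3)
(((-4 + 6)*1)*15)*g = (((-4 + 6)*1)*15)*(-3) = ((2*1)*15)*(-3) = (2*15)*(-3) = 30*(-3) = -90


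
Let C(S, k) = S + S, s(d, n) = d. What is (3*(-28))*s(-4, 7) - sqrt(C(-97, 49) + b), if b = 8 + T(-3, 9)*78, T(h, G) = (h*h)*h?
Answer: 336 - 2*I*sqrt(573) ≈ 336.0 - 47.875*I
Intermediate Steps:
C(S, k) = 2*S
T(h, G) = h**3 (T(h, G) = h**2*h = h**3)
b = -2098 (b = 8 + (-3)**3*78 = 8 - 27*78 = 8 - 2106 = -2098)
(3*(-28))*s(-4, 7) - sqrt(C(-97, 49) + b) = (3*(-28))*(-4) - sqrt(2*(-97) - 2098) = -84*(-4) - sqrt(-194 - 2098) = 336 - sqrt(-2292) = 336 - 2*I*sqrt(573)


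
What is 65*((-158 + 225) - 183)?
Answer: -7540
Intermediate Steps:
65*((-158 + 225) - 183) = 65*(67 - 183) = 65*(-116) = -7540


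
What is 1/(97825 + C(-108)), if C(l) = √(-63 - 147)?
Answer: 2795/273420881 - I*√210/9569730835 ≈ 1.0222e-5 - 1.5143e-9*I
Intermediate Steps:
C(l) = I*√210 (C(l) = √(-210) = I*√210)
1/(97825 + C(-108)) = 1/(97825 + I*√210)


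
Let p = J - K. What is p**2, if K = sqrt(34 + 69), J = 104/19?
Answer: 47999/361 - 208*sqrt(103)/19 ≈ 21.858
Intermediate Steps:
J = 104/19 (J = 104*(1/19) = 104/19 ≈ 5.4737)
K = sqrt(103) ≈ 10.149
p = 104/19 - sqrt(103) ≈ -4.6752
p**2 = (104/19 - sqrt(103))**2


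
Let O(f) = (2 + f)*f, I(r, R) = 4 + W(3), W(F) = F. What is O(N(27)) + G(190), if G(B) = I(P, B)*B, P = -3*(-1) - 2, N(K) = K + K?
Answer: 4354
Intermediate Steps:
N(K) = 2*K
P = 1 (P = 3 - 2 = 1)
I(r, R) = 7 (I(r, R) = 4 + 3 = 7)
G(B) = 7*B
O(f) = f*(2 + f)
O(N(27)) + G(190) = (2*27)*(2 + 2*27) + 7*190 = 54*(2 + 54) + 1330 = 54*56 + 1330 = 3024 + 1330 = 4354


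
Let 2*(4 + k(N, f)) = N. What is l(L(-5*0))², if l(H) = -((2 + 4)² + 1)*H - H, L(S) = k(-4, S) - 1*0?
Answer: 51984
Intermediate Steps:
k(N, f) = -4 + N/2
L(S) = -6 (L(S) = (-4 + (½)*(-4)) - 1*0 = (-4 - 2) + 0 = -6 + 0 = -6)
l(H) = -38*H (l(H) = -(6² + 1)*H - H = -(36 + 1)*H - H = -37*H - H = -38*H)
l(L(-5*0))² = (-38*(-6))² = 228² = 51984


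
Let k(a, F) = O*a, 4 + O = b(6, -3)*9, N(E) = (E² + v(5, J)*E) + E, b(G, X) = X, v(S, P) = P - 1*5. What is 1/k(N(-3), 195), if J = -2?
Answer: -1/837 ≈ -0.0011947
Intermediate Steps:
v(S, P) = -5 + P (v(S, P) = P - 5 = -5 + P)
N(E) = E² - 6*E (N(E) = (E² + (-5 - 2)*E) + E = (E² - 7*E) + E = E² - 6*E)
O = -31 (O = -4 - 3*9 = -4 - 27 = -31)
k(a, F) = -31*a
1/k(N(-3), 195) = 1/(-(-93)*(-6 - 3)) = 1/(-(-93)*(-9)) = 1/(-31*27) = 1/(-837) = -1/837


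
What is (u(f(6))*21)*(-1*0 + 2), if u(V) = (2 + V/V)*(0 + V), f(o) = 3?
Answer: 378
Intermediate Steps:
u(V) = 3*V (u(V) = (2 + 1)*V = 3*V)
(u(f(6))*21)*(-1*0 + 2) = ((3*3)*21)*(-1*0 + 2) = (9*21)*(0 + 2) = 189*2 = 378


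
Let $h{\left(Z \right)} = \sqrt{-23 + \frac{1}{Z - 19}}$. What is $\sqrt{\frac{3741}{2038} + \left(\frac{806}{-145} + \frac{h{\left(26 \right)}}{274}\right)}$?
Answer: $\frac{\sqrt{-299002160353612730 + 167491575071800 i \sqrt{70}}}{283394090} \approx 0.0045215 + 1.9295 i$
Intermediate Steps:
$h{\left(Z \right)} = \sqrt{-23 + \frac{1}{-19 + Z}}$
$\sqrt{\frac{3741}{2038} + \left(\frac{806}{-145} + \frac{h{\left(26 \right)}}{274}\right)} = \sqrt{\frac{3741}{2038} + \left(\frac{806}{-145} + \frac{\sqrt{\frac{438 - 598}{-19 + 26}}}{274}\right)} = \sqrt{3741 \cdot \frac{1}{2038} + \left(806 \left(- \frac{1}{145}\right) + \sqrt{\frac{438 - 598}{7}} \cdot \frac{1}{274}\right)} = \sqrt{\frac{3741}{2038} - \left(\frac{806}{145} - \sqrt{\frac{1}{7} \left(-160\right)} \frac{1}{274}\right)} = \sqrt{\frac{3741}{2038} - \left(\frac{806}{145} - \sqrt{- \frac{160}{7}} \cdot \frac{1}{274}\right)} = \sqrt{\frac{3741}{2038} - \left(\frac{806}{145} - \frac{4 i \sqrt{70}}{7} \cdot \frac{1}{274}\right)} = \sqrt{\frac{3741}{2038} - \left(\frac{806}{145} - \frac{2 i \sqrt{70}}{959}\right)} = \sqrt{- \frac{1100183}{295510} + \frac{2 i \sqrt{70}}{959}}$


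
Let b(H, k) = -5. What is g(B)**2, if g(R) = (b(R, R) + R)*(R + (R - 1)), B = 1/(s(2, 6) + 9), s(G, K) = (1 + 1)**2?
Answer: 495616/28561 ≈ 17.353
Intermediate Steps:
s(G, K) = 4 (s(G, K) = 2**2 = 4)
B = 1/13 (B = 1/(4 + 9) = 1/13 ≈ 0.076923)
g(R) = (-1 + 2*R)*(-5 + R) (g(R) = (-5 + R)*(R + (R - 1)) = (-5 + R)*(R + (-1 + R)) = (-5 + R)*(-1 + 2*R) = (-1 + 2*R)*(-5 + R))
g(B)**2 = (5 - 11*1/13 + 2*(1/13)**2)**2 = (5 - 11/13 + 2*(1/169))**2 = (5 - 11/13 + 2/169)**2 = (704/169)**2 = 495616/28561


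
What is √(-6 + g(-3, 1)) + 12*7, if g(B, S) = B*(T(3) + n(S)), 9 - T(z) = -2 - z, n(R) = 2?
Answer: 84 + 3*I*√6 ≈ 84.0 + 7.3485*I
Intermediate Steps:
T(z) = 11 + z (T(z) = 9 - (-2 - z) = 9 + (2 + z) = 11 + z)
g(B, S) = 16*B (g(B, S) = B*((11 + 3) + 2) = B*(14 + 2) = B*16 = 16*B)
√(-6 + g(-3, 1)) + 12*7 = √(-6 + 16*(-3)) + 12*7 = √(-6 - 48) + 84 = √(-54) + 84 = 3*I*√6 + 84 = 84 + 3*I*√6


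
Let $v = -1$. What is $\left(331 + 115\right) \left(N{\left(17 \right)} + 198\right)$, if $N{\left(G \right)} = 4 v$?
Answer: $86524$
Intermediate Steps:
$N{\left(G \right)} = -4$ ($N{\left(G \right)} = 4 \left(-1\right) = -4$)
$\left(331 + 115\right) \left(N{\left(17 \right)} + 198\right) = \left(331 + 115\right) \left(-4 + 198\right) = 446 \cdot 194 = 86524$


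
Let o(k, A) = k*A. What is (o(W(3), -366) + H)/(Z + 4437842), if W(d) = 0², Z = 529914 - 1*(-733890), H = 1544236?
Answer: 772118/2850823 ≈ 0.27084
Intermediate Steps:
Z = 1263804 (Z = 529914 + 733890 = 1263804)
W(d) = 0
o(k, A) = A*k
(o(W(3), -366) + H)/(Z + 4437842) = (-366*0 + 1544236)/(1263804 + 4437842) = (0 + 1544236)/5701646 = 1544236*(1/5701646) = 772118/2850823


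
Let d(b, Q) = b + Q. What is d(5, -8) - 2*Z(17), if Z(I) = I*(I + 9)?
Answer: -887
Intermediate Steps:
Z(I) = I*(9 + I)
d(b, Q) = Q + b
d(5, -8) - 2*Z(17) = (-8 + 5) - 34*(9 + 17) = -3 - 34*26 = -3 - 2*442 = -3 - 884 = -887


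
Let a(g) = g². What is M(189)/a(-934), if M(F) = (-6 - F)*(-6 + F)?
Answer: -35685/872356 ≈ -0.040906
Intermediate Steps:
M(F) = (-6 + F)*(-6 - F)
M(189)/a(-934) = (36 - 1*189²)/((-934)²) = (36 - 1*35721)/872356 = (36 - 35721)*(1/872356) = -35685*1/872356 = -35685/872356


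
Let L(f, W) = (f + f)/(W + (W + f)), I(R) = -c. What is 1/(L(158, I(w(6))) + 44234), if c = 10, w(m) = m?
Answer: 69/3052304 ≈ 2.2606e-5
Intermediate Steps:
I(R) = -10 (I(R) = -1*10 = -10)
L(f, W) = 2*f/(f + 2*W) (L(f, W) = (2*f)/(f + 2*W) = 2*f/(f + 2*W))
1/(L(158, I(w(6))) + 44234) = 1/(2*158/(158 + 2*(-10)) + 44234) = 1/(2*158/(158 - 20) + 44234) = 1/(2*158/138 + 44234) = 1/(2*158*(1/138) + 44234) = 1/(158/69 + 44234) = 1/(3052304/69) = 69/3052304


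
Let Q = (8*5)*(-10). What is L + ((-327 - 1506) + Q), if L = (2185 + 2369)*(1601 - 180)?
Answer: 6469001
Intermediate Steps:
Q = -400 (Q = 40*(-10) = -400)
L = 6471234 (L = 4554*1421 = 6471234)
L + ((-327 - 1506) + Q) = 6471234 + ((-327 - 1506) - 400) = 6471234 + (-1833 - 400) = 6471234 - 2233 = 6469001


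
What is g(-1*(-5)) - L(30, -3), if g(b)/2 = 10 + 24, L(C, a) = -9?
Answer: 77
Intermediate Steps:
g(b) = 68 (g(b) = 2*(10 + 24) = 2*34 = 68)
g(-1*(-5)) - L(30, -3) = 68 - 1*(-9) = 68 + 9 = 77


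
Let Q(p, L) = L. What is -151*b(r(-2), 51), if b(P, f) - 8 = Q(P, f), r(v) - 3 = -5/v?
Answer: -8909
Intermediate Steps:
r(v) = 3 - 5/v
b(P, f) = 8 + f
-151*b(r(-2), 51) = -151*(8 + 51) = -151*59 = -8909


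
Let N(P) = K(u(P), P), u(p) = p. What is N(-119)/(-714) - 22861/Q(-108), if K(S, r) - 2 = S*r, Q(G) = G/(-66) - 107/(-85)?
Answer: -5100038077/644266 ≈ -7916.0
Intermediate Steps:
Q(G) = 107/85 - G/66 (Q(G) = G*(-1/66) - 107*(-1/85) = -G/66 + 107/85 = 107/85 - G/66)
K(S, r) = 2 + S*r
N(P) = 2 + P² (N(P) = 2 + P*P = 2 + P²)
N(-119)/(-714) - 22861/Q(-108) = (2 + (-119)²)/(-714) - 22861/(107/85 - 1/66*(-108)) = (2 + 14161)*(-1/714) - 22861/(107/85 + 18/11) = 14163*(-1/714) - 22861/2707/935 = -4721/238 - 22861*935/2707 = -4721/238 - 21375035/2707 = -5100038077/644266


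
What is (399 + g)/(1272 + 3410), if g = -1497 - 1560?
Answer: -1329/2341 ≈ -0.56771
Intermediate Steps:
g = -3057
(399 + g)/(1272 + 3410) = (399 - 3057)/(1272 + 3410) = -2658/4682 = -2658*1/4682 = -1329/2341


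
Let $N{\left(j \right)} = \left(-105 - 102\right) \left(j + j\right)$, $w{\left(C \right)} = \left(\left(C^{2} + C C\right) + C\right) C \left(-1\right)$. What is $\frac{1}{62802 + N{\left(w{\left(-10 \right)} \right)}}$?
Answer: $- \frac{1}{723798} \approx -1.3816 \cdot 10^{-6}$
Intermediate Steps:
$w{\left(C \right)} = - C \left(C + 2 C^{2}\right)$ ($w{\left(C \right)} = \left(\left(C^{2} + C^{2}\right) + C\right) \left(- C\right) = \left(2 C^{2} + C\right) \left(- C\right) = \left(C + 2 C^{2}\right) \left(- C\right) = - C \left(C + 2 C^{2}\right)$)
$N{\left(j \right)} = - 414 j$ ($N{\left(j \right)} = - 207 \cdot 2 j = - 414 j$)
$\frac{1}{62802 + N{\left(w{\left(-10 \right)} \right)}} = \frac{1}{62802 - 414 \left(-10\right)^{2} \left(-1 - -20\right)} = \frac{1}{62802 - 414 \cdot 100 \left(-1 + 20\right)} = \frac{1}{62802 - 414 \cdot 100 \cdot 19} = \frac{1}{62802 - 786600} = \frac{1}{-723798} = - \frac{1}{723798}$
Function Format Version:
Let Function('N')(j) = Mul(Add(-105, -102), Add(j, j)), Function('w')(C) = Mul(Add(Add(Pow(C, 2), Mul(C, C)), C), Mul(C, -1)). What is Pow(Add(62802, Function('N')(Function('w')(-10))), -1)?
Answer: Rational(-1, 723798) ≈ -1.3816e-6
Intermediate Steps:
Function('w')(C) = Mul(-1, C, Add(C, Mul(2, Pow(C, 2)))) (Function('w')(C) = Mul(Add(Add(Pow(C, 2), Pow(C, 2)), C), Mul(-1, C)) = Mul(Add(Mul(2, Pow(C, 2)), C), Mul(-1, C)) = Mul(Add(C, Mul(2, Pow(C, 2))), Mul(-1, C)) = Mul(-1, C, Add(C, Mul(2, Pow(C, 2)))))
Function('N')(j) = Mul(-414, j) (Function('N')(j) = Mul(-207, Mul(2, j)) = Mul(-414, j))
Pow(Add(62802, Function('N')(Function('w')(-10))), -1) = Pow(Add(62802, Mul(-414, Mul(Pow(-10, 2), Add(-1, Mul(-2, -10))))), -1) = Pow(Add(62802, Mul(-414, Mul(100, Add(-1, 20)))), -1) = Pow(Add(62802, Mul(-414, Mul(100, 19))), -1) = Pow(Add(62802, Mul(-414, 1900)), -1) = Pow(Add(62802, -786600), -1) = Pow(-723798, -1) = Rational(-1, 723798)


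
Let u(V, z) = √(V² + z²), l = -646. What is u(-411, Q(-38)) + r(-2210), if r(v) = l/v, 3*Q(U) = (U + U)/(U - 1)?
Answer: 19/65 + √2312365345/117 ≈ 411.29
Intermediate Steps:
Q(U) = 2*U/(3*(-1 + U)) (Q(U) = ((U + U)/(U - 1))/3 = ((2*U)/(-1 + U))/3 = (2*U/(-1 + U))/3 = 2*U/(3*(-1 + U)))
r(v) = -646/v
u(-411, Q(-38)) + r(-2210) = √((-411)² + ((⅔)*(-38)/(-1 - 38))²) - 646/(-2210) = √(168921 + ((⅔)*(-38)/(-39))²) - 646*(-1/2210) = √(168921 + ((⅔)*(-38)*(-1/39))²) + 19/65 = √(168921 + (76/117)²) + 19/65 = √(168921 + 5776/13689) + 19/65 = √(2312365345/13689) + 19/65 = √2312365345/117 + 19/65 = 19/65 + √2312365345/117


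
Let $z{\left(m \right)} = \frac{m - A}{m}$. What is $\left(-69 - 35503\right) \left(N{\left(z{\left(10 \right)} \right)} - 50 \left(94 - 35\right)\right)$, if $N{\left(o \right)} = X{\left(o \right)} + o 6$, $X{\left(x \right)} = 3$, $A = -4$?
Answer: $\frac{522659396}{5} \approx 1.0453 \cdot 10^{8}$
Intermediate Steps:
$z{\left(m \right)} = \frac{4 + m}{m}$ ($z{\left(m \right)} = \frac{m - -4}{m} = \frac{m + 4}{m} = \frac{4 + m}{m}$)
$N{\left(o \right)} = 3 + 6 o$ ($N{\left(o \right)} = 3 + o 6 = 3 + 6 o$)
$\left(-69 - 35503\right) \left(N{\left(z{\left(10 \right)} \right)} - 50 \left(94 - 35\right)\right) = \left(-69 - 35503\right) \left(\left(3 + 6 \frac{4 + 10}{10}\right) - 50 \left(94 - 35\right)\right) = - 35572 \left(\left(3 + 6 \cdot \frac{1}{10} \cdot 14\right) - 2950\right) = - 35572 \left(\left(3 + 6 \cdot \frac{7}{5}\right) - 2950\right) = - 35572 \left(\left(3 + \frac{42}{5}\right) - 2950\right) = - 35572 \left(\frac{57}{5} - 2950\right) = \left(-35572\right) \left(- \frac{14693}{5}\right) = \frac{522659396}{5}$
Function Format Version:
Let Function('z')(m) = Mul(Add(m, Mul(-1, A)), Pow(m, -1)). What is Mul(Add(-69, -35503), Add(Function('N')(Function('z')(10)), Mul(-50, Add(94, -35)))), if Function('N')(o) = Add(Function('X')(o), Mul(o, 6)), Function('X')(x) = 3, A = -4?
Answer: Rational(522659396, 5) ≈ 1.0453e+8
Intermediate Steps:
Function('z')(m) = Mul(Pow(m, -1), Add(4, m)) (Function('z')(m) = Mul(Add(m, Mul(-1, -4)), Pow(m, -1)) = Mul(Add(m, 4), Pow(m, -1)) = Mul(Add(4, m), Pow(m, -1)) = Mul(Pow(m, -1), Add(4, m)))
Function('N')(o) = Add(3, Mul(6, o)) (Function('N')(o) = Add(3, Mul(o, 6)) = Add(3, Mul(6, o)))
Mul(Add(-69, -35503), Add(Function('N')(Function('z')(10)), Mul(-50, Add(94, -35)))) = Mul(Add(-69, -35503), Add(Add(3, Mul(6, Mul(Pow(10, -1), Add(4, 10)))), Mul(-50, Add(94, -35)))) = Mul(-35572, Add(Add(3, Mul(6, Mul(Rational(1, 10), 14))), Mul(-50, 59))) = Mul(-35572, Add(Add(3, Mul(6, Rational(7, 5))), -2950)) = Mul(-35572, Add(Add(3, Rational(42, 5)), -2950)) = Mul(-35572, Add(Rational(57, 5), -2950)) = Mul(-35572, Rational(-14693, 5)) = Rational(522659396, 5)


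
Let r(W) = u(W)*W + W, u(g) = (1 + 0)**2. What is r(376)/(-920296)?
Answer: -94/115037 ≈ -0.00081713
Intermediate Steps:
u(g) = 1 (u(g) = 1**2 = 1)
r(W) = 2*W (r(W) = 1*W + W = W + W = 2*W)
r(376)/(-920296) = (2*376)/(-920296) = 752*(-1/920296) = -94/115037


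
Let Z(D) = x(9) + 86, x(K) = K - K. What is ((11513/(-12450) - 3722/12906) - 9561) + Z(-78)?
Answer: -253772513863/26779950 ≈ -9476.2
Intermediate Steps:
x(K) = 0
Z(D) = 86 (Z(D) = 0 + 86 = 86)
((11513/(-12450) - 3722/12906) - 9561) + Z(-78) = ((11513/(-12450) - 3722/12906) - 9561) + 86 = ((11513*(-1/12450) - 3722*1/12906) - 9561) + 86 = ((-11513/12450 - 1861/6453) - 9561) + 86 = (-32487613/26779950 - 9561) + 86 = -256075589563/26779950 + 86 = -253772513863/26779950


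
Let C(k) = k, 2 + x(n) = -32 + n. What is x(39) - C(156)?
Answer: -151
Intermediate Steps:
x(n) = -34 + n (x(n) = -2 + (-32 + n) = -34 + n)
x(39) - C(156) = (-34 + 39) - 1*156 = 5 - 156 = -151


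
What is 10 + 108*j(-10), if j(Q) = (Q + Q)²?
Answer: 43210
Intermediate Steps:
j(Q) = 4*Q² (j(Q) = (2*Q)² = 4*Q²)
10 + 108*j(-10) = 10 + 108*(4*(-10)²) = 10 + 108*(4*100) = 10 + 108*400 = 10 + 43200 = 43210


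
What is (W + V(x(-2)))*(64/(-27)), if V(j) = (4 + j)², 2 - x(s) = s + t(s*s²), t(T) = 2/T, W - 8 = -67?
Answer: -580/27 ≈ -21.481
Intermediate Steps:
W = -59 (W = 8 - 67 = -59)
x(s) = 2 - s - 2/s³ (x(s) = 2 - (s + 2/((s*s²))) = 2 - (s + 2/(s³)) = 2 - (s + 2/s³) = 2 + (-s - 2/s³) = 2 - s - 2/s³)
(W + V(x(-2)))*(64/(-27)) = (-59 + (4 + (2 - 1*(-2) - 2/(-2)³))²)*(64/(-27)) = (-59 + (4 + (2 + 2 - 2*(-⅛)))²)*(64*(-1/27)) = (-59 + (4 + (2 + 2 + ¼))²)*(-64/27) = (-59 + (4 + 17/4)²)*(-64/27) = (-59 + (33/4)²)*(-64/27) = (-59 + 1089/16)*(-64/27) = (145/16)*(-64/27) = -580/27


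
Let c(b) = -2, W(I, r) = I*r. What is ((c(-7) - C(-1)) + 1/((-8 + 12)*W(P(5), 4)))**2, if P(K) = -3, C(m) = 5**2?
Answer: 1682209/2304 ≈ 730.13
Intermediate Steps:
C(m) = 25
((c(-7) - C(-1)) + 1/((-8 + 12)*W(P(5), 4)))**2 = ((-2 - 1*25) + 1/((-8 + 12)*((-3*4))))**2 = ((-2 - 25) + 1/(4*(-12)))**2 = (-27 + (1/4)*(-1/12))**2 = (-27 - 1/48)**2 = (-1297/48)**2 = 1682209/2304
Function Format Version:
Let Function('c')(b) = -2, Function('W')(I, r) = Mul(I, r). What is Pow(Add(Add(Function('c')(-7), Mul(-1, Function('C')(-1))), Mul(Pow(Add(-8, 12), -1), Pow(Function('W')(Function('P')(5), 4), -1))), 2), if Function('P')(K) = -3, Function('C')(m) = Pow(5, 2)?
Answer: Rational(1682209, 2304) ≈ 730.13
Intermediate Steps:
Function('C')(m) = 25
Pow(Add(Add(Function('c')(-7), Mul(-1, Function('C')(-1))), Mul(Pow(Add(-8, 12), -1), Pow(Function('W')(Function('P')(5), 4), -1))), 2) = Pow(Add(Add(-2, Mul(-1, 25)), Mul(Pow(Add(-8, 12), -1), Pow(Mul(-3, 4), -1))), 2) = Pow(Add(Add(-2, -25), Mul(Pow(4, -1), Pow(-12, -1))), 2) = Pow(Add(-27, Mul(Rational(1, 4), Rational(-1, 12))), 2) = Pow(Add(-27, Rational(-1, 48)), 2) = Pow(Rational(-1297, 48), 2) = Rational(1682209, 2304)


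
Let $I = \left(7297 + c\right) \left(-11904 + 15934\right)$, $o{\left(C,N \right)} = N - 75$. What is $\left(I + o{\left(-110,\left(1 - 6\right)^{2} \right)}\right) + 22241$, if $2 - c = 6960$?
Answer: $1388361$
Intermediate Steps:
$c = -6958$ ($c = 2 - 6960 = -6958$)
$o{\left(C,N \right)} = -75 + N$
$I = 1366170$ ($I = \left(7297 - 6958\right) \left(-11904 + 15934\right) = 339 \cdot 4030 = 1366170$)
$\left(I + o{\left(-110,\left(1 - 6\right)^{2} \right)}\right) + 22241 = \left(1366170 - \left(75 - \left(1 - 6\right)^{2}\right)\right) + 22241 = \left(1366170 - \left(75 - \left(-5\right)^{2}\right)\right) + 22241 = \left(1366170 + \left(-75 + 25\right)\right) + 22241 = \left(1366170 - 50\right) + 22241 = 1366120 + 22241 = 1388361$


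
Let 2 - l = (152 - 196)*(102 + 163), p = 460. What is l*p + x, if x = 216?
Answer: 5364736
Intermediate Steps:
l = 11662 (l = 2 - (152 - 196)*(102 + 163) = 2 - (-44)*265 = 2 - 1*(-11660) = 2 + 11660 = 11662)
l*p + x = 11662*460 + 216 = 5364520 + 216 = 5364736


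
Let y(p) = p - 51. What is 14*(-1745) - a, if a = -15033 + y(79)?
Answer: -9425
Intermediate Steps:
y(p) = -51 + p
a = -15005 (a = -15033 + (-51 + 79) = -15033 + 28 = -15005)
14*(-1745) - a = 14*(-1745) - 1*(-15005) = -24430 + 15005 = -9425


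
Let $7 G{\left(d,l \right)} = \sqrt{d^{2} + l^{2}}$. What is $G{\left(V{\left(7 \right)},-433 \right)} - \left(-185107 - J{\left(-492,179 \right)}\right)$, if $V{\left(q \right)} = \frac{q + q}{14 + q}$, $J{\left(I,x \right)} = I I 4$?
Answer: $1153363 + \frac{\sqrt{1687405}}{21} \approx 1.1534 \cdot 10^{6}$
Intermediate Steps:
$J{\left(I,x \right)} = 4 I^{2}$ ($J{\left(I,x \right)} = I^{2} \cdot 4 = 4 I^{2}$)
$V{\left(q \right)} = \frac{2 q}{14 + q}$
$G{\left(d,l \right)} = \frac{\sqrt{d^{2} + l^{2}}}{7}$
$G{\left(V{\left(7 \right)},-433 \right)} - \left(-185107 - J{\left(-492,179 \right)}\right) = \frac{\sqrt{\left(2 \cdot 7 \frac{1}{14 + 7}\right)^{2} + \left(-433\right)^{2}}}{7} - \left(-185107 - 4 \left(-492\right)^{2}\right) = \frac{\sqrt{\left(2 \cdot 7 \cdot \frac{1}{21}\right)^{2} + 187489}}{7} - \left(-185107 - 4 \cdot 242064\right) = \frac{\sqrt{\left(2 \cdot 7 \cdot \frac{1}{21}\right)^{2} + 187489}}{7} - \left(-185107 - 968256\right) = \frac{\sqrt{\left(\frac{2}{3}\right)^{2} + 187489}}{7} - \left(-185107 - 968256\right) = \frac{\sqrt{\frac{4}{9} + 187489}}{7} - -1153363 = \frac{\sqrt{\frac{1687405}{9}}}{7} + 1153363 = \frac{\frac{1}{3} \sqrt{1687405}}{7} + 1153363 = \frac{\sqrt{1687405}}{21} + 1153363 = 1153363 + \frac{\sqrt{1687405}}{21}$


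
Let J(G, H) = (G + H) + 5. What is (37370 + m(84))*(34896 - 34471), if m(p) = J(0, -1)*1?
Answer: 15883950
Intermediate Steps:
J(G, H) = 5 + G + H
m(p) = 4 (m(p) = (5 + 0 - 1)*1 = 4*1 = 4)
(37370 + m(84))*(34896 - 34471) = (37370 + 4)*(34896 - 34471) = 37374*425 = 15883950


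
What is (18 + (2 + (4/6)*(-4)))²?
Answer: 2704/9 ≈ 300.44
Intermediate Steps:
(18 + (2 + (4/6)*(-4)))² = (18 + (2 + (4*(⅙))*(-4)))² = (18 + (2 + (⅔)*(-4)))² = (18 + (2 - 8/3))² = (18 - ⅔)² = (52/3)² = 2704/9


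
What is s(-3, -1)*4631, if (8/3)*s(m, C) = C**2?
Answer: 13893/8 ≈ 1736.6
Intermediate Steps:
s(m, C) = 3*C**2/8
s(-3, -1)*4631 = ((3/8)*(-1)**2)*4631 = ((3/8)*1)*4631 = (3/8)*4631 = 13893/8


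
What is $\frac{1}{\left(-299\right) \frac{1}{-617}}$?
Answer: $\frac{617}{299} \approx 2.0635$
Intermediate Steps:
$\frac{1}{\left(-299\right) \frac{1}{-617}} = \frac{1}{\left(-299\right) \left(- \frac{1}{617}\right)} = \frac{1}{\frac{299}{617}} = \frac{617}{299}$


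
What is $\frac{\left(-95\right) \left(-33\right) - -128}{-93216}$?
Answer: $- \frac{3263}{93216} \approx -0.035005$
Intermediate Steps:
$\frac{\left(-95\right) \left(-33\right) - -128}{-93216} = \left(3135 + 128\right) \left(- \frac{1}{93216}\right) = 3263 \left(- \frac{1}{93216}\right) = - \frac{3263}{93216}$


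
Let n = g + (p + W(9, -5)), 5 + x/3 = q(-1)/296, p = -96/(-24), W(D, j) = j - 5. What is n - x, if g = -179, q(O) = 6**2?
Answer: -12607/74 ≈ -170.36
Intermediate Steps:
W(D, j) = -5 + j
q(O) = 36
p = 4 (p = -96*(-1/24) = 4)
x = -1083/74 (x = -15 + 3*(36/296) = -15 + 3*(36*(1/296)) = -15 + 3*(9/74) = -15 + 27/74 = -1083/74 ≈ -14.635)
n = -185 (n = -179 + (4 + (-5 - 5)) = -179 + (4 - 10) = -179 - 6 = -185)
n - x = -185 - 1*(-1083/74) = -185 + 1083/74 = -12607/74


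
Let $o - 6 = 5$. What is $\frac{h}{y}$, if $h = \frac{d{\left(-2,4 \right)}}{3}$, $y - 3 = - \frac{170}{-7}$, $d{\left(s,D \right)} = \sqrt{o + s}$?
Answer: $\frac{7}{191} \approx 0.036649$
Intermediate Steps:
$o = 11$ ($o = 6 + 5 = 11$)
$d{\left(s,D \right)} = \sqrt{11 + s}$
$y = \frac{191}{7}$ ($y = 3 - \frac{170}{-7} = 3 - - \frac{170}{7} = 3 + \frac{170}{7} = \frac{191}{7} \approx 27.286$)
$h = 1$ ($h = \frac{\sqrt{11 - 2}}{3} = \sqrt{9} \cdot \frac{1}{3} = 3 \cdot \frac{1}{3} = 1$)
$\frac{h}{y} = 1 \frac{1}{\frac{191}{7}} = 1 \cdot \frac{7}{191} = \frac{7}{191}$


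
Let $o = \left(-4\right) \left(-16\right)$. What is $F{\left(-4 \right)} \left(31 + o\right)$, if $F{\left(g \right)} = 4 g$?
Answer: $-1520$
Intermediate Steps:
$o = 64$
$F{\left(-4 \right)} \left(31 + o\right) = 4 \left(-4\right) \left(31 + 64\right) = \left(-16\right) 95 = -1520$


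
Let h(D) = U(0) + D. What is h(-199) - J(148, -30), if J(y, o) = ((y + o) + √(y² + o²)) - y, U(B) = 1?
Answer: -168 - 2*√5701 ≈ -319.01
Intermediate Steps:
h(D) = 1 + D
J(y, o) = o + √(o² + y²) (J(y, o) = ((o + y) + √(o² + y²)) - y = (o + y + √(o² + y²)) - y = o + √(o² + y²))
h(-199) - J(148, -30) = (1 - 199) - (-30 + √((-30)² + 148²)) = -198 - (-30 + √(900 + 21904)) = -198 - (-30 + √22804) = -198 - (-30 + 2*√5701) = -198 + (30 - 2*√5701) = -168 - 2*√5701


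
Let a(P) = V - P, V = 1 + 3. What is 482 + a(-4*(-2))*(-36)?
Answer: 626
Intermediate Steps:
V = 4
a(P) = 4 - P
482 + a(-4*(-2))*(-36) = 482 + (4 - (-4)*(-2))*(-36) = 482 + (4 - 1*8)*(-36) = 482 + (4 - 8)*(-36) = 482 - 4*(-36) = 482 + 144 = 626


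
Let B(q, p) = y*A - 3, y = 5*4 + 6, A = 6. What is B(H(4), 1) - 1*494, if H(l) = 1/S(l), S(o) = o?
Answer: -341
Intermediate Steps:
y = 26 (y = 20 + 6 = 26)
H(l) = 1/l
B(q, p) = 153 (B(q, p) = 26*6 - 3 = 156 - 3 = 153)
B(H(4), 1) - 1*494 = 153 - 1*494 = 153 - 494 = -341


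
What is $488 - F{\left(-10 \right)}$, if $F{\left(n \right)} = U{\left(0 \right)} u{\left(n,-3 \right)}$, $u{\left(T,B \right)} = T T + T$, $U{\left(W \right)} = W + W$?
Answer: $488$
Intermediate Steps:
$U{\left(W \right)} = 2 W$
$u{\left(T,B \right)} = T + T^{2}$ ($u{\left(T,B \right)} = T^{2} + T = T + T^{2}$)
$F{\left(n \right)} = 0$ ($F{\left(n \right)} = 2 \cdot 0 n \left(1 + n\right) = 0 n \left(1 + n\right) = 0$)
$488 - F{\left(-10 \right)} = 488 - 0 = 488 + 0 = 488$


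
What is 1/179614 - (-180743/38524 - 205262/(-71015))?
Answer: 442565850505529/245692361501020 ≈ 1.8013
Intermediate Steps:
1/179614 - (-180743/38524 - 205262/(-71015)) = 1/179614 - (-180743*1/38524 - 205262*(-1/71015)) = 1/179614 - (-180743/38524 + 205262/71015) = 1/179614 - 1*(-4927950857/2735781860) = 1/179614 + 4927950857/2735781860 = 442565850505529/245692361501020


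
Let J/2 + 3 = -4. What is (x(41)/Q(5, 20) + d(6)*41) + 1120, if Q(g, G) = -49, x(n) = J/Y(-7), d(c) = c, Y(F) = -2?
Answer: 9561/7 ≈ 1365.9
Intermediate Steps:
J = -14 (J = -6 + 2*(-4) = -6 - 8 = -14)
x(n) = 7 (x(n) = -14/(-2) = -14*(-½) = 7)
(x(41)/Q(5, 20) + d(6)*41) + 1120 = (7/(-49) + 6*41) + 1120 = (7*(-1/49) + 246) + 1120 = (-⅐ + 246) + 1120 = 1721/7 + 1120 = 9561/7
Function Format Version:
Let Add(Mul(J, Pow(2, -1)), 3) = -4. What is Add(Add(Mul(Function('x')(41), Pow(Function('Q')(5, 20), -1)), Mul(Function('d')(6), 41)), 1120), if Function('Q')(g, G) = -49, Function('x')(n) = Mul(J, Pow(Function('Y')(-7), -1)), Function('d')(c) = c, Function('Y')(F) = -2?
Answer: Rational(9561, 7) ≈ 1365.9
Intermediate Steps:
J = -14 (J = Add(-6, Mul(2, -4)) = Add(-6, -8) = -14)
Function('x')(n) = 7 (Function('x')(n) = Mul(-14, Pow(-2, -1)) = Mul(-14, Rational(-1, 2)) = 7)
Add(Add(Mul(Function('x')(41), Pow(Function('Q')(5, 20), -1)), Mul(Function('d')(6), 41)), 1120) = Add(Add(Mul(7, Pow(-49, -1)), Mul(6, 41)), 1120) = Add(Add(Mul(7, Rational(-1, 49)), 246), 1120) = Add(Add(Rational(-1, 7), 246), 1120) = Add(Rational(1721, 7), 1120) = Rational(9561, 7)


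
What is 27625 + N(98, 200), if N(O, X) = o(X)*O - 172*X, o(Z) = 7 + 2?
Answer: -5893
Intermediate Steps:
o(Z) = 9
N(O, X) = -172*X + 9*O (N(O, X) = 9*O - 172*X = -172*X + 9*O)
27625 + N(98, 200) = 27625 + (-172*200 + 9*98) = 27625 + (-34400 + 882) = 27625 - 33518 = -5893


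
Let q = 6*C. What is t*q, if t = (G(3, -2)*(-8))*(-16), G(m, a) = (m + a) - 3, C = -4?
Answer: 6144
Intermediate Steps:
G(m, a) = -3 + a + m (G(m, a) = (a + m) - 3 = -3 + a + m)
q = -24 (q = 6*(-4) = -24)
t = -256 (t = ((-3 - 2 + 3)*(-8))*(-16) = -2*(-8)*(-16) = 16*(-16) = -256)
t*q = -256*(-24) = 6144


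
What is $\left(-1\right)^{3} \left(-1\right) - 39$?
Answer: $-38$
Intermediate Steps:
$\left(-1\right)^{3} \left(-1\right) - 39 = \left(-1\right) \left(-1\right) - 39 = 1 - 39 = -38$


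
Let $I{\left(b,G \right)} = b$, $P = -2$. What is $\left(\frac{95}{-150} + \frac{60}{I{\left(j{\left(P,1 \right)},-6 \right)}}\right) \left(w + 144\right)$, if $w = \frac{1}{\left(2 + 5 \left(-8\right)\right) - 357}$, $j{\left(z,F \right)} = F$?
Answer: $\frac{101301499}{11850} \approx 8548.7$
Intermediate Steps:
$w = - \frac{1}{395}$ ($w = \frac{1}{\left(2 - 40\right) - 357} = \frac{1}{-38 - 357} = \frac{1}{-395} = - \frac{1}{395} \approx -0.0025316$)
$\left(\frac{95}{-150} + \frac{60}{I{\left(j{\left(P,1 \right)},-6 \right)}}\right) \left(w + 144\right) = \left(\frac{95}{-150} + \frac{60}{1}\right) \left(- \frac{1}{395} + 144\right) = \left(95 \left(- \frac{1}{150}\right) + 60 \cdot 1\right) \frac{56879}{395} = \left(- \frac{19}{30} + 60\right) \frac{56879}{395} = \frac{1781}{30} \cdot \frac{56879}{395} = \frac{101301499}{11850}$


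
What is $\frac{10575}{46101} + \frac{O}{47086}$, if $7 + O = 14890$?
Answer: $\frac{394685211}{723570562} \approx 0.54547$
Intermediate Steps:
$O = 14883$ ($O = -7 + 14890 = 14883$)
$\frac{10575}{46101} + \frac{O}{47086} = \frac{10575}{46101} + \frac{14883}{47086} = 10575 \cdot \frac{1}{46101} + 14883 \cdot \frac{1}{47086} = \frac{3525}{15367} + \frac{14883}{47086} = \frac{394685211}{723570562}$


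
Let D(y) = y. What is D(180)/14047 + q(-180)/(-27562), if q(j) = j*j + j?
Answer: -223816590/193581707 ≈ -1.1562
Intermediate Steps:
q(j) = j + j² (q(j) = j² + j = j + j²)
D(180)/14047 + q(-180)/(-27562) = 180/14047 - 180*(1 - 180)/(-27562) = 180*(1/14047) - 180*(-179)*(-1/27562) = 180/14047 + 32220*(-1/27562) = 180/14047 - 16110/13781 = -223816590/193581707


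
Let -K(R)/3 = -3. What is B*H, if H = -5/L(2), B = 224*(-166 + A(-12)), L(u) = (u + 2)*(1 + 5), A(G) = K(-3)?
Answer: 21980/3 ≈ 7326.7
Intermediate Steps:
K(R) = 9 (K(R) = -3*(-3) = 9)
A(G) = 9
L(u) = 12 + 6*u (L(u) = (2 + u)*6 = 12 + 6*u)
B = -35168 (B = 224*(-166 + 9) = 224*(-157) = -35168)
H = -5/24 (H = -5/(12 + 6*2) = -5/(12 + 12) = -5/24 ≈ -0.20833)
B*H = -35168*(-5/24) = 21980/3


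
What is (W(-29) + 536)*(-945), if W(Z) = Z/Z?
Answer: -507465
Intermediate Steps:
W(Z) = 1
(W(-29) + 536)*(-945) = (1 + 536)*(-945) = 537*(-945) = -507465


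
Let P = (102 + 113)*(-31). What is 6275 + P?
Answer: -390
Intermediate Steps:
P = -6665 (P = 215*(-31) = -6665)
6275 + P = 6275 - 6665 = -390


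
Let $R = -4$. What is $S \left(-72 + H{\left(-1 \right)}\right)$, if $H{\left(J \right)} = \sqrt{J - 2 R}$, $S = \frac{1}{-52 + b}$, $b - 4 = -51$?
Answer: $\frac{8}{11} - \frac{\sqrt{7}}{99} \approx 0.70055$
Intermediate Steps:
$b = -47$ ($b = 4 - 51 = -47$)
$S = - \frac{1}{99}$ ($S = \frac{1}{-52 - 47} = \frac{1}{-99} = - \frac{1}{99} \approx -0.010101$)
$H{\left(J \right)} = \sqrt{8 + J}$ ($H{\left(J \right)} = \sqrt{J - -8} = \sqrt{J + 8} = \sqrt{8 + J}$)
$S \left(-72 + H{\left(-1 \right)}\right) = - \frac{-72 + \sqrt{8 - 1}}{99} = - \frac{-72 + \sqrt{7}}{99} = \frac{8}{11} - \frac{\sqrt{7}}{99}$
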